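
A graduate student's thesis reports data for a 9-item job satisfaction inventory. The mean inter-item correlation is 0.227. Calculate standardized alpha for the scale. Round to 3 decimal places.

Standardized α = k·r̄ / (1 + (k−1)·r̄) = 9 × 0.227 / (1 + 8 × 0.227)
  = 2.0430 / 2.8160 = 0.725

standardized alpha = 0.725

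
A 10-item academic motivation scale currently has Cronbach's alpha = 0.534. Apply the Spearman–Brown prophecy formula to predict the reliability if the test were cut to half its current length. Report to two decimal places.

Length factor m = 1/2
α' = m·α / (1 − (1−m)·α)
   = 1/2 × 0.534 / (1 − (1 − 1/2) × 0.534)
   = 0.2670 / 0.7330 = 0.36

predicted reliability = 0.36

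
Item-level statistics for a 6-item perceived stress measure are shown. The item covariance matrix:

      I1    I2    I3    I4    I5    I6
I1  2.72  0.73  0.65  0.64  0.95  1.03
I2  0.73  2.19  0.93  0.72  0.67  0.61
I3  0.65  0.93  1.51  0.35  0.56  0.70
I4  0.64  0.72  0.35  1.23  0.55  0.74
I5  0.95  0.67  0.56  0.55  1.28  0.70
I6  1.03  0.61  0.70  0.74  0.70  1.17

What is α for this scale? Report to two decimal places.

α = 0.81

sum of item variances = 2.72 + 2.19 + 1.51 + 1.23 + 1.28 + 1.17 = 10.10
Σ_{i<j} σ_ij = 10.53
σ²_total = 10.10 + 2 × 10.53 = 31.16
α = (k/(k−1))·(1 − sum of item variances/σ²_total) = (6/5)·(1 − 10.10/31.16) = 0.81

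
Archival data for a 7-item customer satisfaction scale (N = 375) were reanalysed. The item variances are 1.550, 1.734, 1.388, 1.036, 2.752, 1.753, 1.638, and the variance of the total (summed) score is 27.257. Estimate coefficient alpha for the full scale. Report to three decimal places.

Σσ²ᵢ = 1.550 + 1.734 + 1.388 + 1.036 + 2.752 + 1.753 + 1.638 = 11.851
α = (k/(k−1))·(1 − Σσ²ᵢ/Var(T)) = (7/6)·(1 − 11.851/27.257) = 0.659

α = 0.659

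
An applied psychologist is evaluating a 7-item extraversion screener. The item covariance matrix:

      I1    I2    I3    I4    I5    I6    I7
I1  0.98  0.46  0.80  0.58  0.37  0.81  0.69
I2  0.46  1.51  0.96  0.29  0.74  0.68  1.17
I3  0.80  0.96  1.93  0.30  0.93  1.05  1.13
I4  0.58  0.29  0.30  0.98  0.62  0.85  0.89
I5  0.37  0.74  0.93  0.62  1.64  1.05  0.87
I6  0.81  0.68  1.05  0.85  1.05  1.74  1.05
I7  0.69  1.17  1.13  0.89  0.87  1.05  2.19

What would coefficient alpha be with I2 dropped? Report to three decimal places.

Remaining items: I1, I3, I4, I5, I6, I7 (k = 6).
Σσᵢ² = 0.98 + 1.93 + 0.98 + 1.64 + 1.74 + 2.19 = 9.46
σ²_total = 9.46 + 2 × 11.99 = 33.44
α (item deleted) = (6/5)·(1 − 9.46/33.44) = 0.861

coefficient alpha = 0.861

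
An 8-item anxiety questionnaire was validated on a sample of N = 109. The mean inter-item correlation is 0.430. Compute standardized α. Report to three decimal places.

α = 0.858

Standardized α = k·r̄ / (1 + (k−1)·r̄) = 8 × 0.430 / (1 + 7 × 0.430)
  = 3.4400 / 4.0100 = 0.858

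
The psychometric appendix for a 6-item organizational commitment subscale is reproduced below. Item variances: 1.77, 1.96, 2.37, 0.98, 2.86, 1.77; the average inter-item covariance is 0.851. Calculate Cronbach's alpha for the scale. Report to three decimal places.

α = 0.823

ΣVar(i) = 1.77 + 1.96 + 2.37 + 0.98 + 2.86 + 1.77 = 11.71
Sum of the 15 distinct covariances = 15 × 0.851 = 12.765
Var(T) = ΣVar(i) + 2·Σcov = 11.71 + 2 × 12.765 = 37.240
α = (6/5)·(1 − 11.71/37.240) = 0.823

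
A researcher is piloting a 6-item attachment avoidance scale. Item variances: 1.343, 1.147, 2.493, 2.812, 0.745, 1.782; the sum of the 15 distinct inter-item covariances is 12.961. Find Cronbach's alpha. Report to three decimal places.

Σσᵢ² = 1.343 + 1.147 + 2.493 + 2.812 + 0.745 + 1.782 = 10.322
Sum of distinct covariances = 12.961
σ²_T = Σσᵢ² + 2·Σcov = 10.322 + 2 × 12.961 = 36.244
α = (6/5)·(1 − 10.322/36.244) = 0.858

α = 0.858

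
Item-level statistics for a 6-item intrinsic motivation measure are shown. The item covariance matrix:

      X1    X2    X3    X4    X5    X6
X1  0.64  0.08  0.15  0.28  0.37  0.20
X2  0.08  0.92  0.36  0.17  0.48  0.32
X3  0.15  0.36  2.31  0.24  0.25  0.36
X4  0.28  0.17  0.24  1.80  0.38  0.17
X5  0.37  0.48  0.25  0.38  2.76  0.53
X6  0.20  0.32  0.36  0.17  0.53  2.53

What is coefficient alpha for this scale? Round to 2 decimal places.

α = 0.53

ΣVar(i) = 0.64 + 0.92 + 2.31 + 1.80 + 2.76 + 2.53 = 10.96
Σ_{i<j} σ_ij = 4.34
Var(T) = 10.96 + 2 × 4.34 = 19.64
α = (k/(k−1))·(1 − ΣVar(i)/Var(T)) = (6/5)·(1 − 10.96/19.64) = 0.53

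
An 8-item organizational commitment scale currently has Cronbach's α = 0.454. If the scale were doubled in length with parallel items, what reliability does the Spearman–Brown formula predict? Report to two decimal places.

Length factor m = 2
α' = m·α / (1 + (m−1)·α)
   = 2 × 0.454 / (1 + (2 − 1) × 0.454)
   = 0.9080 / 1.4540 = 0.62

predicted reliability = 0.62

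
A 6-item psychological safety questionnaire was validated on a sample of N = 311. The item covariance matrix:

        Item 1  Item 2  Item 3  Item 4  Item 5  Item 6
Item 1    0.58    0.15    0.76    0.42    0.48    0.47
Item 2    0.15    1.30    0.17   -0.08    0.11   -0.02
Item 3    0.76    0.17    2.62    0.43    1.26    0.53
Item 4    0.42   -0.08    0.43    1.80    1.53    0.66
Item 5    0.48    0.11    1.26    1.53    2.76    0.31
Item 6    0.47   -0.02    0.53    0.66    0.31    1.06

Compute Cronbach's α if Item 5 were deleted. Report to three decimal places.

Cronbach's α = 0.608

Remaining items: Item 1, Item 2, Item 3, Item 4, Item 6 (k = 5).
sum of item variances = 0.58 + 1.30 + 2.62 + 1.80 + 1.06 = 7.36
total variance = 7.36 + 2 × 3.49 = 14.34
α (item deleted) = (5/4)·(1 − 7.36/14.34) = 0.608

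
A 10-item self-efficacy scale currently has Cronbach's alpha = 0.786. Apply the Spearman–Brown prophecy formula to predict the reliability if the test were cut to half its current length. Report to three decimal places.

predicted reliability = 0.647

Length factor m = 1/2
α' = m·α / (1 − (1−m)·α)
   = 1/2 × 0.786 / (1 − (1 − 1/2) × 0.786)
   = 0.3930 / 0.6070 = 0.647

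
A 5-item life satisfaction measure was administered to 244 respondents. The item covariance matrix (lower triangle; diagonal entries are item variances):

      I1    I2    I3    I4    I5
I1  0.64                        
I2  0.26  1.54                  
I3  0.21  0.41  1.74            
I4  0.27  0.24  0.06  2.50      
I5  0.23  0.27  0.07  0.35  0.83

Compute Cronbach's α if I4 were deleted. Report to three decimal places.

Remaining items: I1, I2, I3, I5 (k = 4).
Σσ²ᵢ = 0.64 + 1.54 + 1.74 + 0.83 = 4.75
σ²_total = 4.75 + 2 × 1.45 = 7.65
α (item deleted) = (4/3)·(1 − 4.75/7.65) = 0.505

Cronbach's α = 0.505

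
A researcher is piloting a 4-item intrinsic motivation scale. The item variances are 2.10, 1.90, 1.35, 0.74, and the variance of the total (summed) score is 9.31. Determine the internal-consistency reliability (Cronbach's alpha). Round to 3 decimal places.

α = 0.461

ΣVar(i) = 2.10 + 1.90 + 1.35 + 0.74 = 6.09
α = (k/(k−1))·(1 − ΣVar(i)/σ²_total) = (4/3)·(1 − 6.09/9.31) = 0.461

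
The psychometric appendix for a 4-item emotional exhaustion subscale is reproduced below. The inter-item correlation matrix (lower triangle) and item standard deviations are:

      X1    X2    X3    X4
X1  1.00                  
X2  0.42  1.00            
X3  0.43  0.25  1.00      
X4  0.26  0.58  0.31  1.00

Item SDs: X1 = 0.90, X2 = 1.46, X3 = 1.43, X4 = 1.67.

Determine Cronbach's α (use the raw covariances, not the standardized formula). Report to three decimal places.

α = 0.690

Σσ²ᵢ = 0.90² + 1.46² + 1.43² + 1.67² = 7.7754
Covariances σ_ij = r_ij · s_i · s_j:
  σ(X1,X2) = 0.42 × 0.90 × 1.46 = 0.5519
  σ(X1,X3) = 0.43 × 0.90 × 1.43 = 0.5534
  σ(X1,X4) = 0.26 × 0.90 × 1.67 = 0.3908
  σ(X2,X3) = 0.25 × 1.46 × 1.43 = 0.5219
  σ(X2,X4) = 0.58 × 1.46 × 1.67 = 1.4142
  σ(X3,X4) = 0.31 × 1.43 × 1.67 = 0.7403
σ²_T = Σσ²ᵢ + 2·Σσ_ij = 7.7754 + 2 × 4.1725 = 16.1204
α = (4/3)·(1 − 7.7754/16.1204) = 0.690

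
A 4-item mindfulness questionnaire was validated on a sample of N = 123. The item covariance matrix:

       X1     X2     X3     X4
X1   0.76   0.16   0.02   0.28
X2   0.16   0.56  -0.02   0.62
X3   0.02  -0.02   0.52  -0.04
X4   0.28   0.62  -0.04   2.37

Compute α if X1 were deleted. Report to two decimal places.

Remaining items: X2, X3, X4 (k = 3).
Σσ²ᵢ = 0.56 + 0.52 + 2.37 = 3.45
Var(T) = 3.45 + 2 × 0.56 = 4.57
α (item deleted) = (3/2)·(1 − 3.45/4.57) = 0.37

α = 0.37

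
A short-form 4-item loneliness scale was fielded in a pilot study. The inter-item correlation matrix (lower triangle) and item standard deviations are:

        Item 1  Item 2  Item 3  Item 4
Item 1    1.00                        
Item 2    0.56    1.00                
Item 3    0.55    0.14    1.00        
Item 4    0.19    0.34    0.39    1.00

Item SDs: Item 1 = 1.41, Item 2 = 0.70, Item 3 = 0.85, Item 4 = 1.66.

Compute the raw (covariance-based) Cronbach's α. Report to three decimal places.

Σσ²ᵢ = 1.41² + 0.70² + 0.85² + 1.66² = 5.9562
Covariances σ_ij = r_ij · s_i · s_j:
  σ(Item 1,Item 2) = 0.56 × 1.41 × 0.70 = 0.5527
  σ(Item 1,Item 3) = 0.55 × 1.41 × 0.85 = 0.6592
  σ(Item 1,Item 4) = 0.19 × 1.41 × 1.66 = 0.4447
  σ(Item 2,Item 3) = 0.14 × 0.70 × 0.85 = 0.0833
  σ(Item 2,Item 4) = 0.34 × 0.70 × 1.66 = 0.3951
  σ(Item 3,Item 4) = 0.39 × 0.85 × 1.66 = 0.5503
σ²_T = Σσ²ᵢ + 2·Σσ_ij = 5.9562 + 2 × 2.6853 = 11.3268
α = (4/3)·(1 − 5.9562/11.3268) = 0.632

α = 0.632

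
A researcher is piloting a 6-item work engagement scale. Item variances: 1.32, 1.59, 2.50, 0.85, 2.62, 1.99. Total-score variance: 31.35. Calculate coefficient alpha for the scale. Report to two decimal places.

Σσ²ᵢ = 1.32 + 1.59 + 2.50 + 0.85 + 2.62 + 1.99 = 10.87
α = (k/(k−1))·(1 − Σσ²ᵢ/Var(T)) = (6/5)·(1 − 10.87/31.35) = 0.78

coefficient alpha = 0.78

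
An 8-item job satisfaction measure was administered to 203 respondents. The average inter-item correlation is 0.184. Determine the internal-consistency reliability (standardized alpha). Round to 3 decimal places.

α = 0.643

Standardized α = k·r̄ / (1 + (k−1)·r̄) = 8 × 0.184 / (1 + 7 × 0.184)
  = 1.4720 / 2.2880 = 0.643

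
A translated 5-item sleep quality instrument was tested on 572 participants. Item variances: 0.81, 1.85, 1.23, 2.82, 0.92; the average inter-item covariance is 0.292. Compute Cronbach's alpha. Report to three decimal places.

Cronbach's alpha = 0.542

Σσᵢ² = 0.81 + 1.85 + 1.23 + 2.82 + 0.92 = 7.63
Sum of the 10 distinct covariances = 10 × 0.292 = 2.920
total variance = Σσᵢ² + 2·Σcov = 7.63 + 2 × 2.920 = 13.470
α = (5/4)·(1 − 7.63/13.470) = 0.542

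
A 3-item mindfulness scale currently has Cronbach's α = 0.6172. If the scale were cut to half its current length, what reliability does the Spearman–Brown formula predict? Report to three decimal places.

Length factor m = 1/2
α' = m·α / (1 − (1−m)·α)
   = 1/2 × 0.6172 / (1 − (1 − 1/2) × 0.6172)
   = 0.3086 / 0.6914 = 0.446

predicted reliability = 0.446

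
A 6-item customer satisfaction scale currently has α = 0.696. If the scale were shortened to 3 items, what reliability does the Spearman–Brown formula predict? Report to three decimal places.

predicted reliability = 0.534

Length factor m = 3/6 = 0.5000
α' = m·α / (1 − (1−m)·α)
   = 3/6 × 0.696 / (1 − (1 − 3/6) × 0.696)
   = 0.3480 / 0.6520 = 0.534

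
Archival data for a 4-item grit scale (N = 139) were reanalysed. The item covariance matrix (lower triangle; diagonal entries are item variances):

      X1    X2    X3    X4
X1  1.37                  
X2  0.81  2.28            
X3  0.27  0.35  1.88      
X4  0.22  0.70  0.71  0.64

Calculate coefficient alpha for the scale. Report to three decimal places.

α = 0.664

Σσᵢ² = 1.37 + 2.28 + 1.88 + 0.64 = 6.17
Σ_{i<j} σ_ij = 3.06
total variance = 6.17 + 2 × 3.06 = 12.29
α = (k/(k−1))·(1 − Σσᵢ²/total variance) = (4/3)·(1 − 6.17/12.29) = 0.664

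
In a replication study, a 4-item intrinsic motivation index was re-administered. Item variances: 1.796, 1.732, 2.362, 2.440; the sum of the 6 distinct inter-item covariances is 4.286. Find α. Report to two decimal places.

α = 0.68

Σσᵢ² = 1.796 + 1.732 + 2.362 + 2.440 = 8.330
Sum of distinct covariances = 4.286
σ²_T = Σσᵢ² + 2·Σcov = 8.330 + 2 × 4.286 = 16.902
α = (4/3)·(1 − 8.330/16.902) = 0.68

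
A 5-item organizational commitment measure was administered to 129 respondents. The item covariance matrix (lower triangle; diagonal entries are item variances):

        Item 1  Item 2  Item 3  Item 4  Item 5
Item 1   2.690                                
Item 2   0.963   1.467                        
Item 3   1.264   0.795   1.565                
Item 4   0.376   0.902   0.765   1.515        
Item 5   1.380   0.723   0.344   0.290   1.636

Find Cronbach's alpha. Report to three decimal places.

sum of item variances = 2.690 + 1.467 + 1.565 + 1.515 + 1.636 = 8.873
Σ_{i<j} σ_ij = 7.802
σ²_total = 8.873 + 2 × 7.802 = 24.477
α = (k/(k−1))·(1 − sum of item variances/σ²_total) = (5/4)·(1 − 8.873/24.477) = 0.797

Cronbach's alpha = 0.797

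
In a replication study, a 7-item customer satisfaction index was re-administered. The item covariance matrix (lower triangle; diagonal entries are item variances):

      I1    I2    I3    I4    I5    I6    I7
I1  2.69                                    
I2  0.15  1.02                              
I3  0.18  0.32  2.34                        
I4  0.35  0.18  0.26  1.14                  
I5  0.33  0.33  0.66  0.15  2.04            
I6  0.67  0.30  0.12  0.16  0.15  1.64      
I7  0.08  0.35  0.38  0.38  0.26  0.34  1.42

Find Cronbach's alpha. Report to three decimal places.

sum of item variances = 2.69 + 1.02 + 2.34 + 1.14 + 2.04 + 1.64 + 1.42 = 12.29
Sum of the distinct covariances = 6.10
σ²_T = 12.29 + 2 × 6.10 = 24.49
α = (k/(k−1))·(1 − sum of item variances/σ²_T) = (7/6)·(1 − 12.29/24.49) = 0.581

Cronbach's alpha = 0.581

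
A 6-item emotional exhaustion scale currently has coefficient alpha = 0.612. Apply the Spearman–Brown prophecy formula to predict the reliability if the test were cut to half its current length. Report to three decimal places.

Length factor m = 1/2
α' = m·α / (1 − (1−m)·α)
   = 1/2 × 0.612 / (1 − (1 − 1/2) × 0.612)
   = 0.3060 / 0.6940 = 0.441

predicted reliability = 0.441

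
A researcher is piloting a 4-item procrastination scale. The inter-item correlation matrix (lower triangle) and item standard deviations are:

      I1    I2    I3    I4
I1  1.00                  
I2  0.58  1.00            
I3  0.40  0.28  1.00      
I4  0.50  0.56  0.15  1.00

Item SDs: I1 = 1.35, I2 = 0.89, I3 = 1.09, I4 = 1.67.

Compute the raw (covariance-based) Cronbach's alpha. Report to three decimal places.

α = 0.713

Σσ²ᵢ = 1.35² + 0.89² + 1.09² + 1.67² = 6.5916
Covariances σ_ij = r_ij · s_i · s_j:
  σ(I1,I2) = 0.58 × 1.35 × 0.89 = 0.6969
  σ(I1,I3) = 0.40 × 1.35 × 1.09 = 0.5886
  σ(I1,I4) = 0.50 × 1.35 × 1.67 = 1.1273
  σ(I2,I3) = 0.28 × 0.89 × 1.09 = 0.2716
  σ(I2,I4) = 0.56 × 0.89 × 1.67 = 0.8323
  σ(I3,I4) = 0.15 × 1.09 × 1.67 = 0.2730
σ²_T = Σσ²ᵢ + 2·Σσ_ij = 6.5916 + 2 × 3.7897 = 14.1710
α = (4/3)·(1 − 6.5916/14.1710) = 0.713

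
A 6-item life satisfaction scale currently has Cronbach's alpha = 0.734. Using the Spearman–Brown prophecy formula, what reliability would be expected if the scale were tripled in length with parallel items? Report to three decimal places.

predicted reliability = 0.892

Length factor m = 3
α' = m·α / (1 + (m−1)·α)
   = 3 × 0.734 / (1 + (3 − 1) × 0.734)
   = 2.2020 / 2.4680 = 0.892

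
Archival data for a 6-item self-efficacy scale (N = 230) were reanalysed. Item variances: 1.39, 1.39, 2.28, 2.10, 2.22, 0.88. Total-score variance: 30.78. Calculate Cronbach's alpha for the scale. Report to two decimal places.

Cronbach's alpha = 0.80

Σσ²ᵢ = 1.39 + 1.39 + 2.28 + 2.10 + 2.22 + 0.88 = 10.26
α = (k/(k−1))·(1 − Σσ²ᵢ/σ²_total) = (6/5)·(1 − 10.26/30.78) = 0.80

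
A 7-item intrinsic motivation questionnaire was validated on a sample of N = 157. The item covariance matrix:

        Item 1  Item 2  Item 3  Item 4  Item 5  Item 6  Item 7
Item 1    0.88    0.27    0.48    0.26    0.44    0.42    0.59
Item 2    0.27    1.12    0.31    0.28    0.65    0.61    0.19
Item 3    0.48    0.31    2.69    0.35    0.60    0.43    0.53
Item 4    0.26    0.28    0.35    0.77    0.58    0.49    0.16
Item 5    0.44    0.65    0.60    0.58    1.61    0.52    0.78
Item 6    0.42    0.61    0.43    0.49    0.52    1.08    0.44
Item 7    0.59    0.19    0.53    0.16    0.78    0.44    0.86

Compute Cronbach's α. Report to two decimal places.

ΣVar(i) = 0.88 + 1.12 + 2.69 + 0.77 + 1.61 + 1.08 + 0.86 = 9.01
Σ_{i<j} σ_ij = 9.38
σ²_total = 9.01 + 2 × 9.38 = 27.77
α = (k/(k−1))·(1 − ΣVar(i)/σ²_total) = (7/6)·(1 − 9.01/27.77) = 0.79

α = 0.79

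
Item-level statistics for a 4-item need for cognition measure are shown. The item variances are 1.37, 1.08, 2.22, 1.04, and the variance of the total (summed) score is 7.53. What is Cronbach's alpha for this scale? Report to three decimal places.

Σσᵢ² = 1.37 + 1.08 + 2.22 + 1.04 = 5.71
α = (k/(k−1))·(1 − Σσᵢ²/σ²_total) = (4/3)·(1 − 5.71/7.53) = 0.322

Cronbach's alpha = 0.322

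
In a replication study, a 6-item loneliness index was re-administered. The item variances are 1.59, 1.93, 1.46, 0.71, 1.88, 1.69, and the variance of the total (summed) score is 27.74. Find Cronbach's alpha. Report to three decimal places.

Σσᵢ² = 1.59 + 1.93 + 1.46 + 0.71 + 1.88 + 1.69 = 9.26
α = (k/(k−1))·(1 − Σσᵢ²/σ²_T) = (6/5)·(1 − 9.26/27.74) = 0.799

α = 0.799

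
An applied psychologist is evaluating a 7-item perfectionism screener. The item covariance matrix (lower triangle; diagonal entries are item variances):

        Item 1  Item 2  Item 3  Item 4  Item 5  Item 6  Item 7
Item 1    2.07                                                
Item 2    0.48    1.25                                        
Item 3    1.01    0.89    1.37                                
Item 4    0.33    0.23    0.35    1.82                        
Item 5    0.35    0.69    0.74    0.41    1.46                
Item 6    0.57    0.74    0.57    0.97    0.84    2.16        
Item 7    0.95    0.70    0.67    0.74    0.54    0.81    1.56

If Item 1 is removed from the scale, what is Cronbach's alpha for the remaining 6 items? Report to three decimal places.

Cronbach's alpha = 0.807

Remaining items: Item 2, Item 3, Item 4, Item 5, Item 6, Item 7 (k = 6).
ΣVar(i) = 1.25 + 1.37 + 1.82 + 1.46 + 2.16 + 1.56 = 9.62
Var(T) = 9.62 + 2 × 9.89 = 29.40
α (item deleted) = (6/5)·(1 − 9.62/29.40) = 0.807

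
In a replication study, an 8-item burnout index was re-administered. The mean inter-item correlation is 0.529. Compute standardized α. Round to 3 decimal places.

α = 0.900

Standardized α = k·r̄ / (1 + (k−1)·r̄) = 8 × 0.529 / (1 + 7 × 0.529)
  = 4.2320 / 4.7030 = 0.900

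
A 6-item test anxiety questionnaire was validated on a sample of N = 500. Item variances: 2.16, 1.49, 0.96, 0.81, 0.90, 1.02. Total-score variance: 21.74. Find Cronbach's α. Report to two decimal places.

Σσᵢ² = 2.16 + 1.49 + 0.96 + 0.81 + 0.90 + 1.02 = 7.34
α = (k/(k−1))·(1 − Σσᵢ²/σ²_total) = (6/5)·(1 − 7.34/21.74) = 0.79

Cronbach's α = 0.79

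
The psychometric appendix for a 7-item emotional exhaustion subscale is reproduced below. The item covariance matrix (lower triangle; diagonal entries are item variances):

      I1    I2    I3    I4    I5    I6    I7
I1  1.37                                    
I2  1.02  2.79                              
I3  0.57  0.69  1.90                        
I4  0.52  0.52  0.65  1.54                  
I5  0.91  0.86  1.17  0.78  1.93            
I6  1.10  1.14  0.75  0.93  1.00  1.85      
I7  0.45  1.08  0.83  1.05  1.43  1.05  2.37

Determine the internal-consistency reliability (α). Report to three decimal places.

Σσ²ᵢ = 1.37 + 2.79 + 1.90 + 1.54 + 1.93 + 1.85 + 2.37 = 13.75
Sum of the distinct covariances = 18.50
Var(T) = 13.75 + 2 × 18.50 = 50.75
α = (k/(k−1))·(1 − Σσ²ᵢ/Var(T)) = (7/6)·(1 − 13.75/50.75) = 0.851

α = 0.851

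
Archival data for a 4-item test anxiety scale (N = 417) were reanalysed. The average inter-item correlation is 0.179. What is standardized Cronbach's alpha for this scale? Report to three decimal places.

Standardized α = k·r̄ / (1 + (k−1)·r̄) = 4 × 0.179 / (1 + 3 × 0.179)
  = 0.7160 / 1.5370 = 0.466

standardized Cronbach's alpha = 0.466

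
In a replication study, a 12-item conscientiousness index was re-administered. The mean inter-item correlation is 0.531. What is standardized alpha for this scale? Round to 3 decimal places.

Standardized α = k·r̄ / (1 + (k−1)·r̄) = 12 × 0.531 / (1 + 11 × 0.531)
  = 6.3720 / 6.8410 = 0.931

standardized alpha = 0.931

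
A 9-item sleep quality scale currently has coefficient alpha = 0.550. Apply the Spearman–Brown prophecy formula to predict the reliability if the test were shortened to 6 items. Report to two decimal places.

Length factor m = 6/9 = 0.6667
α' = m·α / (1 − (1−m)·α)
   = 6/9 × 0.550 / (1 − (1 − 6/9) × 0.550)
   = 0.3667 / 0.8167 = 0.45

predicted reliability = 0.45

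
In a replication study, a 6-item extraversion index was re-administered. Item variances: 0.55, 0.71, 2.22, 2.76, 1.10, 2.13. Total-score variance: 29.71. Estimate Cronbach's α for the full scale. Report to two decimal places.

Σσ²ᵢ = 0.55 + 0.71 + 2.22 + 2.76 + 1.10 + 2.13 = 9.47
α = (k/(k−1))·(1 − Σσ²ᵢ/Var(T)) = (6/5)·(1 − 9.47/29.71) = 0.82

Cronbach's α = 0.82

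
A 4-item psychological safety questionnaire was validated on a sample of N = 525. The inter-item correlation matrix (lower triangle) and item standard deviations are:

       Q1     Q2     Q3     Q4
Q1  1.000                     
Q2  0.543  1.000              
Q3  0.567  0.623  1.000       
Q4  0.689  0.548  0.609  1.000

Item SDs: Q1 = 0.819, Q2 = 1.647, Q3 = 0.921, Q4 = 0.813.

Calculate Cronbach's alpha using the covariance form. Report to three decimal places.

Cronbach's alpha = 0.807

Σσ²ᵢ = 0.819² + 1.647² + 0.921² + 0.813² = 4.8926
Covariances σ_ij = r_ij · s_i · s_j:
  σ(Q1,Q2) = 0.543 × 0.819 × 1.647 = 0.7324
  σ(Q1,Q3) = 0.567 × 0.819 × 0.921 = 0.4277
  σ(Q1,Q4) = 0.689 × 0.819 × 0.813 = 0.4588
  σ(Q2,Q3) = 0.623 × 1.647 × 0.921 = 0.9450
  σ(Q2,Q4) = 0.548 × 1.647 × 0.813 = 0.7338
  σ(Q3,Q4) = 0.609 × 0.921 × 0.813 = 0.4560
σ²_T = Σσ²ᵢ + 2·Σσ_ij = 4.8926 + 2 × 3.7537 = 12.4000
α = (4/3)·(1 − 4.8926/12.4000) = 0.807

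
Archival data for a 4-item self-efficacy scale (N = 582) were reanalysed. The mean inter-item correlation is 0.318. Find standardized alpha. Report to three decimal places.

Standardized α = k·r̄ / (1 + (k−1)·r̄) = 4 × 0.318 / (1 + 3 × 0.318)
  = 1.2720 / 1.9540 = 0.651

α = 0.651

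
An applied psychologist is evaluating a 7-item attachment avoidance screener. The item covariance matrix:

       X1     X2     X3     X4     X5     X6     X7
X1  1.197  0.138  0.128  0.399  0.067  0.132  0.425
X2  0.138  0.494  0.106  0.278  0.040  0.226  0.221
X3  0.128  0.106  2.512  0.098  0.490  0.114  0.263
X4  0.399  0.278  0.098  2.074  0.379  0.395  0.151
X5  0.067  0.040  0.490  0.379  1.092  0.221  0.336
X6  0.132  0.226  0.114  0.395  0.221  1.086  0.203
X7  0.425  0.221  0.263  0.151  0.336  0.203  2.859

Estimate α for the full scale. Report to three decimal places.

Σσᵢ² = 1.197 + 0.494 + 2.512 + 2.074 + 1.092 + 1.086 + 2.859 = 11.314
Σ_{i<j} σ_ij = 4.810
Var(T) = 11.314 + 2 × 4.810 = 20.934
α = (k/(k−1))·(1 − Σσᵢ²/Var(T)) = (7/6)·(1 − 11.314/20.934) = 0.536

α = 0.536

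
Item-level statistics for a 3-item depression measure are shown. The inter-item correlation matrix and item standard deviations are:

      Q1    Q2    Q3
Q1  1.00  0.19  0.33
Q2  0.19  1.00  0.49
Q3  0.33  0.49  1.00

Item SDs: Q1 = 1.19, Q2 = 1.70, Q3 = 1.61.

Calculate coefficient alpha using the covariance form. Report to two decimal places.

coefficient alpha = 0.61

Σσ²ᵢ = 1.19² + 1.70² + 1.61² = 6.8982
Covariances σ_ij = r_ij · s_i · s_j:
  σ(Q1,Q2) = 0.19 × 1.19 × 1.70 = 0.3844
  σ(Q1,Q3) = 0.33 × 1.19 × 1.61 = 0.6322
  σ(Q2,Q3) = 0.49 × 1.70 × 1.61 = 1.3411
σ²_T = Σσ²ᵢ + 2·Σσ_ij = 6.8982 + 2 × 2.3577 = 11.6136
α = (3/2)·(1 − 6.8982/11.6136) = 0.61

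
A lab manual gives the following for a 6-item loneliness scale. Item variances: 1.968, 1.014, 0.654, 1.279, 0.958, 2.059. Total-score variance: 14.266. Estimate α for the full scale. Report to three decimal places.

Σσᵢ² = 1.968 + 1.014 + 0.654 + 1.279 + 0.958 + 2.059 = 7.932
α = (k/(k−1))·(1 − Σσᵢ²/Var(T)) = (6/5)·(1 − 7.932/14.266) = 0.533

α = 0.533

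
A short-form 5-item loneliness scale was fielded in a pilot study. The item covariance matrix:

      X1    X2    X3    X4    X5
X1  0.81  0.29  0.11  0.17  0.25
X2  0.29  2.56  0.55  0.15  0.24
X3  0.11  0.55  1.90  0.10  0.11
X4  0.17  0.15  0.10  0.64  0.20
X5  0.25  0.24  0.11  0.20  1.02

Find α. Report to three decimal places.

α = 0.481

Σσᵢ² = 0.81 + 2.56 + 1.90 + 0.64 + 1.02 = 6.93
Sum of the distinct covariances = 2.17
total variance = 6.93 + 2 × 2.17 = 11.27
α = (k/(k−1))·(1 − Σσᵢ²/total variance) = (5/4)·(1 − 6.93/11.27) = 0.481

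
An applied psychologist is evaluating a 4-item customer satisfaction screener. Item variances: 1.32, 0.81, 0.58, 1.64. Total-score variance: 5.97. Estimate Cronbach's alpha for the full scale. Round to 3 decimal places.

sum of item variances = 1.32 + 0.81 + 0.58 + 1.64 = 4.35
α = (k/(k−1))·(1 − sum of item variances/Var(T)) = (4/3)·(1 − 4.35/5.97) = 0.362

Cronbach's alpha = 0.362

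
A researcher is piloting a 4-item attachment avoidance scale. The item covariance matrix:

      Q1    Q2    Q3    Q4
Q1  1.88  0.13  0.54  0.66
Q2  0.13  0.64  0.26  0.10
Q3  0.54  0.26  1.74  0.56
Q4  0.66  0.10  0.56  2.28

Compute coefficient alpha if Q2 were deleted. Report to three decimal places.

Remaining items: Q1, Q3, Q4 (k = 3).
Σσ²ᵢ = 1.88 + 1.74 + 2.28 = 5.90
total variance = 5.90 + 2 × 1.76 = 9.42
α (item deleted) = (3/2)·(1 − 5.90/9.42) = 0.561

coefficient alpha = 0.561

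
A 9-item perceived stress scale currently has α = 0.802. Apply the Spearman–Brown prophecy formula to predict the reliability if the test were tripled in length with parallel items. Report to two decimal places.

predicted reliability = 0.92

Length factor m = 3
α' = m·α / (1 + (m−1)·α)
   = 3 × 0.802 / (1 + (3 − 1) × 0.802)
   = 2.4060 / 2.6040 = 0.92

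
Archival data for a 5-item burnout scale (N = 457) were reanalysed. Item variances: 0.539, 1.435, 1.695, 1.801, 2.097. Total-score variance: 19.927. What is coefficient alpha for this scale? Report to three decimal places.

α = 0.775

Σσᵢ² = 0.539 + 1.435 + 1.695 + 1.801 + 2.097 = 7.567
α = (k/(k−1))·(1 − Σσᵢ²/σ²_T) = (5/4)·(1 − 7.567/19.927) = 0.775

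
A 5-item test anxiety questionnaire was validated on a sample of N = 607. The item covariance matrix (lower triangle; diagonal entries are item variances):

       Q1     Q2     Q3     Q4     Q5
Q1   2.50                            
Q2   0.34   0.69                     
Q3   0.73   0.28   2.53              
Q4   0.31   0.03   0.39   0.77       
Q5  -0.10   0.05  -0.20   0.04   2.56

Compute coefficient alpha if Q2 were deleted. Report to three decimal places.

Remaining items: Q1, Q3, Q4, Q5 (k = 4).
ΣVar(i) = 2.50 + 2.53 + 0.77 + 2.56 = 8.36
total variance = 8.36 + 2 × 1.17 = 10.70
α (item deleted) = (4/3)·(1 − 8.36/10.70) = 0.292

α = 0.292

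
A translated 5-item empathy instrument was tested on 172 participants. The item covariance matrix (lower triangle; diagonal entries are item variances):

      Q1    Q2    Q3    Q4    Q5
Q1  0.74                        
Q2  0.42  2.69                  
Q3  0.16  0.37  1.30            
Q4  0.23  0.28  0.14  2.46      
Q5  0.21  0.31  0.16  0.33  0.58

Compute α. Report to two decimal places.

α = 0.50

Σσ²ᵢ = 0.74 + 2.69 + 1.30 + 2.46 + 0.58 = 7.77
Sum of off-diagonal covariances = 2.61
σ²_T = 7.77 + 2 × 2.61 = 12.99
α = (k/(k−1))·(1 − Σσ²ᵢ/σ²_T) = (5/4)·(1 − 7.77/12.99) = 0.50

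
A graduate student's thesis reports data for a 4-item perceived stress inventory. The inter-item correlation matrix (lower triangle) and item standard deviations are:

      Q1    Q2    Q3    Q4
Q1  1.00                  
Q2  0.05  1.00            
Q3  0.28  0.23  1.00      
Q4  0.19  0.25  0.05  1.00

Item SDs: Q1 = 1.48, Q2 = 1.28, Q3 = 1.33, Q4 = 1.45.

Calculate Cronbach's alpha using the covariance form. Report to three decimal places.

Σσ²ᵢ = 1.48² + 1.28² + 1.33² + 1.45² = 7.7002
Covariances σ_ij = r_ij · s_i · s_j:
  σ(Q1,Q2) = 0.05 × 1.48 × 1.28 = 0.0947
  σ(Q1,Q3) = 0.28 × 1.48 × 1.33 = 0.5512
  σ(Q1,Q4) = 0.19 × 1.48 × 1.45 = 0.4077
  σ(Q2,Q3) = 0.23 × 1.28 × 1.33 = 0.3916
  σ(Q2,Q4) = 0.25 × 1.28 × 1.45 = 0.4640
  σ(Q3,Q4) = 0.05 × 1.33 × 1.45 = 0.0964
σ²_T = Σσ²ᵢ + 2·Σσ_ij = 7.7002 + 2 × 2.0056 = 11.7114
α = (4/3)·(1 − 7.7002/11.7114) = 0.457

Cronbach's alpha = 0.457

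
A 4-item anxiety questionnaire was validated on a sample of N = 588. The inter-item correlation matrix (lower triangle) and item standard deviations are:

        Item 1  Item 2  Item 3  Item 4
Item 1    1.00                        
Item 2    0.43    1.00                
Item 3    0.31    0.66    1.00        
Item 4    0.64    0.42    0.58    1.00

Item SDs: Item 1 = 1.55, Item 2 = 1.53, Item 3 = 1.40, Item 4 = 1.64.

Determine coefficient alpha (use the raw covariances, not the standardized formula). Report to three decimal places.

α = 0.803

Σσ²ᵢ = 1.55² + 1.53² + 1.40² + 1.64² = 9.3930
Covariances σ_ij = r_ij · s_i · s_j:
  σ(Item 1,Item 2) = 0.43 × 1.55 × 1.53 = 1.0197
  σ(Item 1,Item 3) = 0.31 × 1.55 × 1.40 = 0.6727
  σ(Item 1,Item 4) = 0.64 × 1.55 × 1.64 = 1.6269
  σ(Item 2,Item 3) = 0.66 × 1.53 × 1.40 = 1.4137
  σ(Item 2,Item 4) = 0.42 × 1.53 × 1.64 = 1.0539
  σ(Item 3,Item 4) = 0.58 × 1.40 × 1.64 = 1.3317
σ²_T = Σσ²ᵢ + 2·Σσ_ij = 9.3930 + 2 × 7.1186 = 23.6302
α = (4/3)·(1 − 9.3930/23.6302) = 0.803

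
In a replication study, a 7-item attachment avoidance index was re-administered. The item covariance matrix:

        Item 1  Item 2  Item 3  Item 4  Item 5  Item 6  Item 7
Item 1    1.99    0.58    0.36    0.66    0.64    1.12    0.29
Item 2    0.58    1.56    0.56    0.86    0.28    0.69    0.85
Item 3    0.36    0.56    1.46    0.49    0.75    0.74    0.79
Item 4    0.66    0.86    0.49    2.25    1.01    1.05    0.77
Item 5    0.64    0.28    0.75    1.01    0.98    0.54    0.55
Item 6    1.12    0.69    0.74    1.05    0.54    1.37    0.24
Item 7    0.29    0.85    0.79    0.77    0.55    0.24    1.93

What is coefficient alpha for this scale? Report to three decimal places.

coefficient alpha = 0.823

sum of item variances = 1.99 + 1.56 + 1.46 + 2.25 + 0.98 + 1.37 + 1.93 = 11.54
Sum of the distinct covariances = 13.82
σ²_total = 11.54 + 2 × 13.82 = 39.18
α = (k/(k−1))·(1 − sum of item variances/σ²_total) = (7/6)·(1 − 11.54/39.18) = 0.823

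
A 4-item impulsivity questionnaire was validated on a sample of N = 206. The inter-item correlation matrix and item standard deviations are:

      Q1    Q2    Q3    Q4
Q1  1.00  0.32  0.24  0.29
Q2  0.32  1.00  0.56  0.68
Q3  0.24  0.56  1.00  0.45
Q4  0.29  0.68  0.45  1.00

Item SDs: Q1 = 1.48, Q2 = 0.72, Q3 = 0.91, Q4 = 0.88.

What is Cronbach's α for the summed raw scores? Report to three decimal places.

α = 0.673

Σσ²ᵢ = 1.48² + 0.72² + 0.91² + 0.88² = 4.3113
Covariances σ_ij = r_ij · s_i · s_j:
  σ(Q1,Q2) = 0.32 × 1.48 × 0.72 = 0.3410
  σ(Q1,Q3) = 0.24 × 1.48 × 0.91 = 0.3232
  σ(Q1,Q4) = 0.29 × 1.48 × 0.88 = 0.3777
  σ(Q2,Q3) = 0.56 × 0.72 × 0.91 = 0.3669
  σ(Q2,Q4) = 0.68 × 0.72 × 0.88 = 0.4308
  σ(Q3,Q4) = 0.45 × 0.91 × 0.88 = 0.3604
σ²_T = Σσ²ᵢ + 2·Σσ_ij = 4.3113 + 2 × 2.2000 = 8.7113
α = (4/3)·(1 − 4.3113/8.7113) = 0.673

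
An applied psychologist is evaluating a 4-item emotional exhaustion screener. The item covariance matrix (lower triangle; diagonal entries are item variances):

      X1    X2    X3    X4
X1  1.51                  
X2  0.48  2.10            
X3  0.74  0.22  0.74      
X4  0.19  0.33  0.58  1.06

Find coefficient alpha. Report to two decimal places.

Σσᵢ² = 1.51 + 2.10 + 0.74 + 1.06 = 5.41
Sum of off-diagonal covariances = 2.54
σ²_T = 5.41 + 2 × 2.54 = 10.49
α = (k/(k−1))·(1 − Σσᵢ²/σ²_T) = (4/3)·(1 − 5.41/10.49) = 0.65

α = 0.65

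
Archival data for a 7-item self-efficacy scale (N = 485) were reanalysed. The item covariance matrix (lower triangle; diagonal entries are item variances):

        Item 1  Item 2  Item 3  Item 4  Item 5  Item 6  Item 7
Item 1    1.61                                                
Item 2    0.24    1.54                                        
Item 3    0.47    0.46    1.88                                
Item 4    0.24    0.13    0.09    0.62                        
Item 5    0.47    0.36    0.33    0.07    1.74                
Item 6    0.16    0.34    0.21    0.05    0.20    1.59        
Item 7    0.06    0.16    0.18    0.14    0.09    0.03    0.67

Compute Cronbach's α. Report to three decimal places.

sum of item variances = 1.61 + 1.54 + 1.88 + 0.62 + 1.74 + 1.59 + 0.67 = 9.65
Σ_{i<j} σ_ij = 4.48
σ²_T = 9.65 + 2 × 4.48 = 18.61
α = (k/(k−1))·(1 − sum of item variances/σ²_T) = (7/6)·(1 − 9.65/18.61) = 0.562

Cronbach's α = 0.562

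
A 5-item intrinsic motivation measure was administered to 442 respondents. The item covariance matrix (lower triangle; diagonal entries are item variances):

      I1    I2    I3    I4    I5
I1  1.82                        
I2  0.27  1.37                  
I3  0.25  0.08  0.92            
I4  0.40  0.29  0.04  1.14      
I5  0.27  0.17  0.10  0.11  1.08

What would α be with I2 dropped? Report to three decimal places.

Remaining items: I1, I3, I4, I5 (k = 4).
Σσᵢ² = 1.82 + 0.92 + 1.14 + 1.08 = 4.96
σ²_T = 4.96 + 2 × 1.17 = 7.30
α (item deleted) = (4/3)·(1 − 4.96/7.30) = 0.427

α = 0.427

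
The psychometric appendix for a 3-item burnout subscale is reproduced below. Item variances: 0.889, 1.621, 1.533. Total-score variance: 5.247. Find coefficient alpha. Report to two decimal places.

Σσᵢ² = 0.889 + 1.621 + 1.533 = 4.043
α = (k/(k−1))·(1 − Σσᵢ²/total variance) = (3/2)·(1 − 4.043/5.247) = 0.34

coefficient alpha = 0.34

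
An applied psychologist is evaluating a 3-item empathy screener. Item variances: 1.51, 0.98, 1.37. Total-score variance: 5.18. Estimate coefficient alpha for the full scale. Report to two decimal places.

coefficient alpha = 0.38

ΣVar(i) = 1.51 + 0.98 + 1.37 = 3.86
α = (k/(k−1))·(1 − ΣVar(i)/σ²_total) = (3/2)·(1 − 3.86/5.18) = 0.38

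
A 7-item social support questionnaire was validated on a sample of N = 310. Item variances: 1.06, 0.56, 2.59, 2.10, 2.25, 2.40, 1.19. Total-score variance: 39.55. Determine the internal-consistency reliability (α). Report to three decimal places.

α = 0.808

Σσ²ᵢ = 1.06 + 0.56 + 2.59 + 2.10 + 2.25 + 2.40 + 1.19 = 12.15
α = (k/(k−1))·(1 − Σσ²ᵢ/σ²_T) = (7/6)·(1 − 12.15/39.55) = 0.808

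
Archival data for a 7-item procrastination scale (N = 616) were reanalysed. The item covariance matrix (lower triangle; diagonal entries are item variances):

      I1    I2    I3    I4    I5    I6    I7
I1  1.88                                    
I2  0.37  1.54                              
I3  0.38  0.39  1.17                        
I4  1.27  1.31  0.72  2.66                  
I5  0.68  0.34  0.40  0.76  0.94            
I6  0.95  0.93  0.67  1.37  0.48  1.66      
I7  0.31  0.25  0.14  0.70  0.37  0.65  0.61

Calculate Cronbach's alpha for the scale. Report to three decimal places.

sum of item variances = 1.88 + 1.54 + 1.17 + 2.66 + 0.94 + 1.66 + 0.61 = 10.46
Sum of off-diagonal covariances = 13.44
total variance = 10.46 + 2 × 13.44 = 37.34
α = (k/(k−1))·(1 − sum of item variances/total variance) = (7/6)·(1 − 10.46/37.34) = 0.840

Cronbach's alpha = 0.840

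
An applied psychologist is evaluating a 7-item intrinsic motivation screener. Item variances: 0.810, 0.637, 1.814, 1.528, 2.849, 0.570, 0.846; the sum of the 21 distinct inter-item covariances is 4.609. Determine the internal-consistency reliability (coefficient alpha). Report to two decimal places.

α = 0.59

Σσ²ᵢ = 0.810 + 0.637 + 1.814 + 1.528 + 2.849 + 0.570 + 0.846 = 9.054
Sum of distinct covariances = 4.609
Var(T) = Σσ²ᵢ + 2·Σcov = 9.054 + 2 × 4.609 = 18.272
α = (7/6)·(1 − 9.054/18.272) = 0.59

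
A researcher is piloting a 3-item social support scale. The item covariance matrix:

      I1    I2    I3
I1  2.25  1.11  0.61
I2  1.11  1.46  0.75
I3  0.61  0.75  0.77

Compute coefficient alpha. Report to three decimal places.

α = 0.787

Σσ²ᵢ = 2.25 + 1.46 + 0.77 = 4.48
Σ_{i<j} σ_ij = 2.47
σ²_T = 4.48 + 2 × 2.47 = 9.42
α = (k/(k−1))·(1 − Σσ²ᵢ/σ²_T) = (3/2)·(1 − 4.48/9.42) = 0.787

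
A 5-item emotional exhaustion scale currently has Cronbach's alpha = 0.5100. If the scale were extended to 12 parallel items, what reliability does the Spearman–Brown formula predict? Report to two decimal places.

predicted reliability = 0.71

Length factor m = 12/5 = 2.4000
α' = m·α / (1 + (m−1)·α)
   = 12/5 × 0.5100 / (1 + (12/5 − 1) × 0.5100)
   = 1.2240 / 1.7140 = 0.71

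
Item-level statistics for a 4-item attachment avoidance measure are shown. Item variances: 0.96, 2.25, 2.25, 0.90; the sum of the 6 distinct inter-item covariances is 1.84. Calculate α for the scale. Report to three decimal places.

Σσ²ᵢ = 0.96 + 2.25 + 2.25 + 0.90 = 6.36
Sum of distinct covariances = 1.84
σ²_T = Σσ²ᵢ + 2·Σcov = 6.36 + 2 × 1.84 = 10.04
α = (4/3)·(1 − 6.36/10.04) = 0.489

α = 0.489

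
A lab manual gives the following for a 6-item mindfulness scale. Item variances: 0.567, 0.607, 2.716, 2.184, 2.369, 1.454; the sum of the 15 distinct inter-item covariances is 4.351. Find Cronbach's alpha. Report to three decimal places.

Cronbach's alpha = 0.561

ΣVar(i) = 0.567 + 0.607 + 2.716 + 2.184 + 2.369 + 1.454 = 9.897
Sum of distinct covariances = 4.351
total variance = ΣVar(i) + 2·Σcov = 9.897 + 2 × 4.351 = 18.599
α = (6/5)·(1 − 9.897/18.599) = 0.561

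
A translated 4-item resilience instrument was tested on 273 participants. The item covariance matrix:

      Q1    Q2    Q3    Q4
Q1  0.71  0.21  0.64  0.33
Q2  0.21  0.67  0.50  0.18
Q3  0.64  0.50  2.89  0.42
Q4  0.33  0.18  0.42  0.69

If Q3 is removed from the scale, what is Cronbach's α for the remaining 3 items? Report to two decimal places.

α = 0.62

Remaining items: Q1, Q2, Q4 (k = 3).
Σσ²ᵢ = 0.71 + 0.67 + 0.69 = 2.07
σ²_T = 2.07 + 2 × 0.72 = 3.51
α (item deleted) = (3/2)·(1 − 2.07/3.51) = 0.62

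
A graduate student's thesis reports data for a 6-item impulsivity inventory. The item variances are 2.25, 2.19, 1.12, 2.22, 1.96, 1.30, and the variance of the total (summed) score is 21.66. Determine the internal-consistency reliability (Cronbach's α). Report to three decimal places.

Cronbach's α = 0.588

Σσᵢ² = 2.25 + 2.19 + 1.12 + 2.22 + 1.96 + 1.30 = 11.04
α = (k/(k−1))·(1 − Σσᵢ²/Var(T)) = (6/5)·(1 − 11.04/21.66) = 0.588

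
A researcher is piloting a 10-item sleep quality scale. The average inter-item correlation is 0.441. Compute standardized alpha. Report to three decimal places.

standardized alpha = 0.888

Standardized α = k·r̄ / (1 + (k−1)·r̄) = 10 × 0.441 / (1 + 9 × 0.441)
  = 4.4100 / 4.9690 = 0.888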